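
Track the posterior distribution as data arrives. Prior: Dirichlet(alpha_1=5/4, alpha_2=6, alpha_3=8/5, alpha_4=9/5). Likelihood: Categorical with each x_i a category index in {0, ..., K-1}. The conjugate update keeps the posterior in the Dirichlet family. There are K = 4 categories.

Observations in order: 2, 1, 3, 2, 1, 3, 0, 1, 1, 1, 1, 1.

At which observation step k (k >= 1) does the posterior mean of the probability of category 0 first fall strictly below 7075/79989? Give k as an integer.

obs 1: x=2 → posterior Dirichlet(5/4, 6, 13/5, 9/5)
obs 2: x=1 → posterior Dirichlet(5/4, 7, 13/5, 9/5)
obs 3: x=3 → posterior Dirichlet(5/4, 7, 13/5, 14/5)
obs 4: x=2 → posterior Dirichlet(5/4, 7, 18/5, 14/5)
obs 5: x=1 → posterior Dirichlet(5/4, 8, 18/5, 14/5)
obs 6: x=3 → posterior Dirichlet(5/4, 8, 18/5, 19/5)
obs 7: x=0 → posterior Dirichlet(9/4, 8, 18/5, 19/5)
obs 8: x=1 → posterior Dirichlet(9/4, 9, 18/5, 19/5)
obs 9: x=1 → posterior Dirichlet(9/4, 10, 18/5, 19/5)
obs 10: x=1 → posterior Dirichlet(9/4, 11, 18/5, 19/5)
obs 11: x=1 → posterior Dirichlet(9/4, 12, 18/5, 19/5)
obs 12: x=1 → posterior Dirichlet(9/4, 13, 18/5, 19/5)

k = 4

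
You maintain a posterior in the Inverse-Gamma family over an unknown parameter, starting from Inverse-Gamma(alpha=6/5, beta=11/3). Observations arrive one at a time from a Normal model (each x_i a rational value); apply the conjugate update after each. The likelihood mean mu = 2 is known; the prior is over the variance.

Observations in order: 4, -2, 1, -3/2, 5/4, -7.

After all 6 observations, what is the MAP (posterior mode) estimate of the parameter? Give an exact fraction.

obs 1: x=4 → posterior Inverse-Gamma(17/10, 17/3)
obs 2: x=-2 → posterior Inverse-Gamma(11/5, 41/3)
obs 3: x=1 → posterior Inverse-Gamma(27/10, 85/6)
obs 4: x=-3/2 → posterior Inverse-Gamma(16/5, 487/24)
obs 5: x=5/4 → posterior Inverse-Gamma(37/10, 1975/96)
obs 6: x=-7 → posterior Inverse-Gamma(21/5, 5863/96)

2255/192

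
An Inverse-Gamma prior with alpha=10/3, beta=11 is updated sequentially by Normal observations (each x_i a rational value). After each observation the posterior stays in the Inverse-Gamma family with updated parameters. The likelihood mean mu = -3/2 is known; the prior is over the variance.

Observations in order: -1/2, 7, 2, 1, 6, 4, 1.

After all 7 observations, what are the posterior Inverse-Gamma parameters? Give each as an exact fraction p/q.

obs 1: x=-1/2 → posterior Inverse-Gamma(23/6, 23/2)
obs 2: x=7 → posterior Inverse-Gamma(13/3, 381/8)
obs 3: x=2 → posterior Inverse-Gamma(29/6, 215/4)
obs 4: x=1 → posterior Inverse-Gamma(16/3, 455/8)
obs 5: x=6 → posterior Inverse-Gamma(35/6, 85)
obs 6: x=4 → posterior Inverse-Gamma(19/3, 801/8)
obs 7: x=1 → posterior Inverse-Gamma(41/6, 413/4)

alpha=41/6, beta=413/4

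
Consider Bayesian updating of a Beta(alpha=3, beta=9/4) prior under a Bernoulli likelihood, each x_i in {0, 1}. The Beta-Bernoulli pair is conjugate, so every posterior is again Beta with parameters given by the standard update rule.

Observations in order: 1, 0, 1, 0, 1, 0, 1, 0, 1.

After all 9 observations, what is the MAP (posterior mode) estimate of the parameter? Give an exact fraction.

4/7

obs 1: x=1 → posterior Beta(4, 9/4)
obs 2: x=0 → posterior Beta(4, 13/4)
obs 3: x=1 → posterior Beta(5, 13/4)
obs 4: x=0 → posterior Beta(5, 17/4)
obs 5: x=1 → posterior Beta(6, 17/4)
obs 6: x=0 → posterior Beta(6, 21/4)
obs 7: x=1 → posterior Beta(7, 21/4)
obs 8: x=0 → posterior Beta(7, 25/4)
obs 9: x=1 → posterior Beta(8, 25/4)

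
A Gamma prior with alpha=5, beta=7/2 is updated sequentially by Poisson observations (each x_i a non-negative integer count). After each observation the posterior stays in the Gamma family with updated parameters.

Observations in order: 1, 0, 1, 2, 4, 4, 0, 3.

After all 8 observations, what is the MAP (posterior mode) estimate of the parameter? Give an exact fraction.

38/23

obs 1: x=1 → posterior Gamma(6, 9/2)
obs 2: x=0 → posterior Gamma(6, 11/2)
obs 3: x=1 → posterior Gamma(7, 13/2)
obs 4: x=2 → posterior Gamma(9, 15/2)
obs 5: x=4 → posterior Gamma(13, 17/2)
obs 6: x=4 → posterior Gamma(17, 19/2)
obs 7: x=0 → posterior Gamma(17, 21/2)
obs 8: x=3 → posterior Gamma(20, 23/2)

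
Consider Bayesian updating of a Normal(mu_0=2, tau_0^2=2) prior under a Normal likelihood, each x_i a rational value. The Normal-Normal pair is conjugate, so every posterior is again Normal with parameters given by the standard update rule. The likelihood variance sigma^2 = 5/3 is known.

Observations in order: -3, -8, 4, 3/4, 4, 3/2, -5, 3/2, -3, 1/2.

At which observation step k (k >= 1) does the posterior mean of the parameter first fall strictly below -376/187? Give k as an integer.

k = 2

obs 1: x=-3 → posterior Normal(-8/11, 10/11)
obs 2: x=-8 → posterior Normal(-56/17, 10/17)
obs 3: x=4 → posterior Normal(-32/23, 10/23)
obs 4: x=3/4 → posterior Normal(-55/58, 10/29)
obs 5: x=4 → posterior Normal(-1/10, 2/7)
obs 6: x=3/2 → posterior Normal(11/82, 10/41)
obs 7: x=-5 → posterior Normal(-49/94, 10/47)
obs 8: x=3/2 → posterior Normal(-31/106, 10/53)
obs 9: x=-3 → posterior Normal(-67/118, 10/59)
obs 10: x=1/2 → posterior Normal(-61/130, 2/13)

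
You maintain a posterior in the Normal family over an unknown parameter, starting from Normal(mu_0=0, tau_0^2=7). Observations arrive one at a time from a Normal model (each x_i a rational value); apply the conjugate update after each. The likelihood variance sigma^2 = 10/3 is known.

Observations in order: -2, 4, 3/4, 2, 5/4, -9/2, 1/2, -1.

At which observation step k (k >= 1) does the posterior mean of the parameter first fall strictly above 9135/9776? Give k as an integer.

obs 1: x=-2 → posterior Normal(-42/31, 70/31)
obs 2: x=4 → posterior Normal(21/26, 35/26)
obs 3: x=3/4 → posterior Normal(231/292, 70/73)
obs 4: x=2 → posterior Normal(399/376, 35/47)
obs 5: x=5/4 → posterior Normal(126/115, 14/23)
obs 6: x=-9/2 → posterior Normal(63/272, 35/68)
obs 7: x=1/2 → posterior Normal(42/157, 70/157)
obs 8: x=-1 → posterior Normal(21/178, 35/89)

k = 4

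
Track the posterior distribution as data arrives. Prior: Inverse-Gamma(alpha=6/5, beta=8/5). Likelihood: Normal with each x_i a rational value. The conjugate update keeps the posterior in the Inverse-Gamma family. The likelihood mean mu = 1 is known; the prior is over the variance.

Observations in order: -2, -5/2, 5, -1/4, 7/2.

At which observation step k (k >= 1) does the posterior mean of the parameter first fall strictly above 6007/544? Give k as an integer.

obs 1: x=-2 → posterior Inverse-Gamma(17/10, 61/10)
obs 2: x=-5/2 → posterior Inverse-Gamma(11/5, 489/40)
obs 3: x=5 → posterior Inverse-Gamma(27/10, 809/40)
obs 4: x=-1/4 → posterior Inverse-Gamma(16/5, 3361/160)
obs 5: x=7/2 → posterior Inverse-Gamma(37/10, 3861/160)

k = 3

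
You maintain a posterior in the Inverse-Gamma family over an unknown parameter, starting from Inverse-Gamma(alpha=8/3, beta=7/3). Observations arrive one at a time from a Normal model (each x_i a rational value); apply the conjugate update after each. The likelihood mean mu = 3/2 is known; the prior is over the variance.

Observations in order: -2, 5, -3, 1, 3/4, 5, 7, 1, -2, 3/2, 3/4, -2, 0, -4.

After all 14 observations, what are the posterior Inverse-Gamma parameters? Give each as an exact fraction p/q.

obs 1: x=-2 → posterior Inverse-Gamma(19/6, 203/24)
obs 2: x=5 → posterior Inverse-Gamma(11/3, 175/12)
obs 3: x=-3 → posterior Inverse-Gamma(25/6, 593/24)
obs 4: x=1 → posterior Inverse-Gamma(14/3, 149/6)
obs 5: x=3/4 → posterior Inverse-Gamma(31/6, 2411/96)
obs 6: x=5 → posterior Inverse-Gamma(17/3, 2999/96)
obs 7: x=7 → posterior Inverse-Gamma(37/6, 4451/96)
obs 8: x=1 → posterior Inverse-Gamma(20/3, 4463/96)
obs 9: x=-2 → posterior Inverse-Gamma(43/6, 5051/96)
obs 10: x=3/2 → posterior Inverse-Gamma(23/3, 5051/96)
obs 11: x=3/4 → posterior Inverse-Gamma(49/6, 2539/48)
obs 12: x=-2 → posterior Inverse-Gamma(26/3, 2833/48)
obs 13: x=0 → posterior Inverse-Gamma(55/6, 2887/48)
obs 14: x=-4 → posterior Inverse-Gamma(29/3, 3613/48)

alpha=29/3, beta=3613/48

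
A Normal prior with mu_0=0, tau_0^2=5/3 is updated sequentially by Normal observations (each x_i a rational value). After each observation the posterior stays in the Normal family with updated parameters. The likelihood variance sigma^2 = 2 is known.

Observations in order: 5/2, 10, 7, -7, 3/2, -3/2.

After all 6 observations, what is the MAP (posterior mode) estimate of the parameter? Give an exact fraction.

obs 1: x=5/2 → posterior Normal(25/22, 10/11)
obs 2: x=10 → posterior Normal(125/32, 5/8)
obs 3: x=7 → posterior Normal(65/14, 10/21)
obs 4: x=-7 → posterior Normal(125/52, 5/13)
obs 5: x=3/2 → posterior Normal(70/31, 10/31)
obs 6: x=-3/2 → posterior Normal(125/72, 5/18)

125/72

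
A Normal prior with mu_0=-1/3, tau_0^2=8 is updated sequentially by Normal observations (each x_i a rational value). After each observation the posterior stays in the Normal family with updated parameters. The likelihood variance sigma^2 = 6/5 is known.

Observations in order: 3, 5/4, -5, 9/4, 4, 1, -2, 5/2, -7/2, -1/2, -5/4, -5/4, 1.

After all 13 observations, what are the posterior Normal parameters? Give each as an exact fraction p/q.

mu_0=29/263, tau_0^2=24/263

obs 1: x=3 → posterior Normal(59/23, 24/23)
obs 2: x=5/4 → posterior Normal(84/43, 24/43)
obs 3: x=-5 → posterior Normal(-16/63, 8/21)
obs 4: x=9/4 → posterior Normal(29/83, 24/83)
obs 5: x=4 → posterior Normal(109/103, 24/103)
obs 6: x=1 → posterior Normal(43/41, 8/41)
obs 7: x=-2 → posterior Normal(89/143, 24/143)
obs 8: x=5/2 → posterior Normal(139/163, 24/163)
obs 9: x=-7/2 → posterior Normal(23/61, 8/61)
obs 10: x=-1/2 → posterior Normal(59/203, 24/203)
obs 11: x=-5/4 → posterior Normal(34/223, 24/223)
obs 12: x=-5/4 → posterior Normal(1/27, 8/81)
obs 13: x=1 → posterior Normal(29/263, 24/263)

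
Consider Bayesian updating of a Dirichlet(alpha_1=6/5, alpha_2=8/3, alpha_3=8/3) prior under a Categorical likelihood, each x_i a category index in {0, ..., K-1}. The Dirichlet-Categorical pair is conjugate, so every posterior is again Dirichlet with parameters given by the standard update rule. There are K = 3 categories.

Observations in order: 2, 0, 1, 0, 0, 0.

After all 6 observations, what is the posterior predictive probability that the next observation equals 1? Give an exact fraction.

obs 1: x=2 → posterior Dirichlet(6/5, 8/3, 11/3)
obs 2: x=0 → posterior Dirichlet(11/5, 8/3, 11/3)
obs 3: x=1 → posterior Dirichlet(11/5, 11/3, 11/3)
obs 4: x=0 → posterior Dirichlet(16/5, 11/3, 11/3)
obs 5: x=0 → posterior Dirichlet(21/5, 11/3, 11/3)
obs 6: x=0 → posterior Dirichlet(26/5, 11/3, 11/3)

55/188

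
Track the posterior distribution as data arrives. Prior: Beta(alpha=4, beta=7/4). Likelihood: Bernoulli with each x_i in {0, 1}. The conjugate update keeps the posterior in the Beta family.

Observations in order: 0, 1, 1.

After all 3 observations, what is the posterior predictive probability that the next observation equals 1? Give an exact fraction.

24/35

obs 1: x=0 → posterior Beta(4, 11/4)
obs 2: x=1 → posterior Beta(5, 11/4)
obs 3: x=1 → posterior Beta(6, 11/4)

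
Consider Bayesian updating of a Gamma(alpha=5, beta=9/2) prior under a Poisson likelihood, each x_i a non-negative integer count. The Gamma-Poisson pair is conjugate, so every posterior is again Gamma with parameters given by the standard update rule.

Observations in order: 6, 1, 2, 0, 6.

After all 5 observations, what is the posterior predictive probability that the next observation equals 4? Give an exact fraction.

obs 1: x=6 → posterior Gamma(11, 11/2)
obs 2: x=1 → posterior Gamma(12, 13/2)
obs 3: x=2 → posterior Gamma(14, 15/2)
obs 4: x=0 → posterior Gamma(14, 17/2)
obs 5: x=6 → posterior Gamma(20, 19/2)

760821062780730193833517364240/7729742625324654875787227608983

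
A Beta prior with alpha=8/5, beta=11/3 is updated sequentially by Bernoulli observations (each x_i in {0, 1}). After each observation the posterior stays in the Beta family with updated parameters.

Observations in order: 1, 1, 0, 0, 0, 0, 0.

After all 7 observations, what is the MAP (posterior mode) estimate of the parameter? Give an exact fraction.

39/154

obs 1: x=1 → posterior Beta(13/5, 11/3)
obs 2: x=1 → posterior Beta(18/5, 11/3)
obs 3: x=0 → posterior Beta(18/5, 14/3)
obs 4: x=0 → posterior Beta(18/5, 17/3)
obs 5: x=0 → posterior Beta(18/5, 20/3)
obs 6: x=0 → posterior Beta(18/5, 23/3)
obs 7: x=0 → posterior Beta(18/5, 26/3)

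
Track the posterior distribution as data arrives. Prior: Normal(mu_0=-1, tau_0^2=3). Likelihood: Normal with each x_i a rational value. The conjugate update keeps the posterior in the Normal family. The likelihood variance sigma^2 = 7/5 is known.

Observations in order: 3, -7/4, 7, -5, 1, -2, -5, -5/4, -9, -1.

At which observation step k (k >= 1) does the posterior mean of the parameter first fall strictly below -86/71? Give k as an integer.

k = 9

obs 1: x=3 → posterior Normal(19/11, 21/22)
obs 2: x=-7/4 → posterior Normal(47/148, 21/37)
obs 3: x=7 → posterior Normal(467/208, 21/52)
obs 4: x=-5 → posterior Normal(167/268, 21/67)
obs 5: x=1 → posterior Normal(227/328, 21/82)
obs 6: x=-2 → posterior Normal(107/388, 21/97)
obs 7: x=-5 → posterior Normal(-193/448, 3/16)
obs 8: x=-5/4 → posterior Normal(-67/127, 21/127)
obs 9: x=-9 → posterior Normal(-101/71, 21/142)
obs 10: x=-1 → posterior Normal(-217/157, 21/157)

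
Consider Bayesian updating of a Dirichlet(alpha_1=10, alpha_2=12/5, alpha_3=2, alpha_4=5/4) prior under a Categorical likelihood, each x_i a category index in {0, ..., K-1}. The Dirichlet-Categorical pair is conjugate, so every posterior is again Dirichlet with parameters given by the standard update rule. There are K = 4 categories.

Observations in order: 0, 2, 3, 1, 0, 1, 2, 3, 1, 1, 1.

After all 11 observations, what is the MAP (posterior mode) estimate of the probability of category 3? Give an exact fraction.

obs 1: x=0 → posterior Dirichlet(11, 12/5, 2, 5/4)
obs 2: x=2 → posterior Dirichlet(11, 12/5, 3, 5/4)
obs 3: x=3 → posterior Dirichlet(11, 12/5, 3, 9/4)
obs 4: x=1 → posterior Dirichlet(11, 17/5, 3, 9/4)
obs 5: x=0 → posterior Dirichlet(12, 17/5, 3, 9/4)
obs 6: x=1 → posterior Dirichlet(12, 22/5, 3, 9/4)
obs 7: x=2 → posterior Dirichlet(12, 22/5, 4, 9/4)
obs 8: x=3 → posterior Dirichlet(12, 22/5, 4, 13/4)
obs 9: x=1 → posterior Dirichlet(12, 27/5, 4, 13/4)
obs 10: x=1 → posterior Dirichlet(12, 32/5, 4, 13/4)
obs 11: x=1 → posterior Dirichlet(12, 37/5, 4, 13/4)

15/151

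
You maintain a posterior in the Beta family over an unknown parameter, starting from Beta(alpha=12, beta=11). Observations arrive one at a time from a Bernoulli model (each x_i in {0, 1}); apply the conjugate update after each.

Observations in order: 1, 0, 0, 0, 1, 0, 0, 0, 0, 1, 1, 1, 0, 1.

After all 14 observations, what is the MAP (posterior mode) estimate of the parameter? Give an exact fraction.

17/35

obs 1: x=1 → posterior Beta(13, 11)
obs 2: x=0 → posterior Beta(13, 12)
obs 3: x=0 → posterior Beta(13, 13)
obs 4: x=0 → posterior Beta(13, 14)
obs 5: x=1 → posterior Beta(14, 14)
obs 6: x=0 → posterior Beta(14, 15)
obs 7: x=0 → posterior Beta(14, 16)
obs 8: x=0 → posterior Beta(14, 17)
obs 9: x=0 → posterior Beta(14, 18)
obs 10: x=1 → posterior Beta(15, 18)
obs 11: x=1 → posterior Beta(16, 18)
obs 12: x=1 → posterior Beta(17, 18)
obs 13: x=0 → posterior Beta(17, 19)
obs 14: x=1 → posterior Beta(18, 19)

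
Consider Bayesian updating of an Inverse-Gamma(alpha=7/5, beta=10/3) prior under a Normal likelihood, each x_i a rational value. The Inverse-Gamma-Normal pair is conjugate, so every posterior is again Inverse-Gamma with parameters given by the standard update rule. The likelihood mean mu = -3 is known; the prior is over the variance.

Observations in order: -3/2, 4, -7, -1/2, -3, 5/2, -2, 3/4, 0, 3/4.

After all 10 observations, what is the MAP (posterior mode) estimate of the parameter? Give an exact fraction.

17825/1776

obs 1: x=-3/2 → posterior Inverse-Gamma(19/10, 107/24)
obs 2: x=4 → posterior Inverse-Gamma(12/5, 695/24)
obs 3: x=-7 → posterior Inverse-Gamma(29/10, 887/24)
obs 4: x=-1/2 → posterior Inverse-Gamma(17/5, 481/12)
obs 5: x=-3 → posterior Inverse-Gamma(39/10, 481/12)
obs 6: x=5/2 → posterior Inverse-Gamma(22/5, 1325/24)
obs 7: x=-2 → posterior Inverse-Gamma(49/10, 1337/24)
obs 8: x=3/4 → posterior Inverse-Gamma(27/5, 6023/96)
obs 9: x=0 → posterior Inverse-Gamma(59/10, 6455/96)
obs 10: x=3/4 → posterior Inverse-Gamma(32/5, 3565/48)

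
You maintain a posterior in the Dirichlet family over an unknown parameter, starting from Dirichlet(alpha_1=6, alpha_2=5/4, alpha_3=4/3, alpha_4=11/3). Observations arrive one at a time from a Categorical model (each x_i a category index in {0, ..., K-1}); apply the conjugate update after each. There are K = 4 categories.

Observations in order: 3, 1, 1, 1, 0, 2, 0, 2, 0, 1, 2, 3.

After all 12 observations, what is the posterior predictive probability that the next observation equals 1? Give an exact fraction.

21/97

obs 1: x=3 → posterior Dirichlet(6, 5/4, 4/3, 14/3)
obs 2: x=1 → posterior Dirichlet(6, 9/4, 4/3, 14/3)
obs 3: x=1 → posterior Dirichlet(6, 13/4, 4/3, 14/3)
obs 4: x=1 → posterior Dirichlet(6, 17/4, 4/3, 14/3)
obs 5: x=0 → posterior Dirichlet(7, 17/4, 4/3, 14/3)
obs 6: x=2 → posterior Dirichlet(7, 17/4, 7/3, 14/3)
obs 7: x=0 → posterior Dirichlet(8, 17/4, 7/3, 14/3)
obs 8: x=2 → posterior Dirichlet(8, 17/4, 10/3, 14/3)
obs 9: x=0 → posterior Dirichlet(9, 17/4, 10/3, 14/3)
obs 10: x=1 → posterior Dirichlet(9, 21/4, 10/3, 14/3)
obs 11: x=2 → posterior Dirichlet(9, 21/4, 13/3, 14/3)
obs 12: x=3 → posterior Dirichlet(9, 21/4, 13/3, 17/3)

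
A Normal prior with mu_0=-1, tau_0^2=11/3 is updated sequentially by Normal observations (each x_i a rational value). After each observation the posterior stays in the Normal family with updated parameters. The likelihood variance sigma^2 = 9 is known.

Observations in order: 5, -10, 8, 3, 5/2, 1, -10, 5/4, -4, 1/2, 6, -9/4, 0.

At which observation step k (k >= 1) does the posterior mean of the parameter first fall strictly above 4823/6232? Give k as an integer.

k = 5

obs 1: x=5 → posterior Normal(14/19, 99/38)
obs 2: x=-10 → posterior Normal(-82/49, 99/49)
obs 3: x=8 → posterior Normal(1/10, 33/20)
obs 4: x=3 → posterior Normal(39/71, 99/71)
obs 5: x=5/2 → posterior Normal(133/164, 99/82)
obs 6: x=1 → posterior Normal(5/6, 33/31)
obs 7: x=-10 → posterior Normal(-5/16, 99/104)
obs 8: x=5/4 → posterior Normal(-15/92, 99/115)
obs 9: x=-4 → posterior Normal(-251/504, 11/14)
obs 10: x=1/2 → posterior Normal(-229/548, 99/137)
obs 11: x=6 → posterior Normal(35/592, 99/148)
obs 12: x=-9/4 → posterior Normal(-16/159, 33/53)
obs 13: x=0 → posterior Normal(-8/85, 99/170)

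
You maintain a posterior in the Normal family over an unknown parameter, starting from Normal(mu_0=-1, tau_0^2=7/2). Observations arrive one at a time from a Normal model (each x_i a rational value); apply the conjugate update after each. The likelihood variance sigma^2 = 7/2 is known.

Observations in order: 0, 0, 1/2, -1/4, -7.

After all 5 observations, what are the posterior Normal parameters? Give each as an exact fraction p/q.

obs 1: x=0 → posterior Normal(-1/2, 7/4)
obs 2: x=0 → posterior Normal(-1/3, 7/6)
obs 3: x=1/2 → posterior Normal(-1/8, 7/8)
obs 4: x=-1/4 → posterior Normal(-3/20, 7/10)
obs 5: x=-7 → posterior Normal(-31/24, 7/12)

mu_0=-31/24, tau_0^2=7/12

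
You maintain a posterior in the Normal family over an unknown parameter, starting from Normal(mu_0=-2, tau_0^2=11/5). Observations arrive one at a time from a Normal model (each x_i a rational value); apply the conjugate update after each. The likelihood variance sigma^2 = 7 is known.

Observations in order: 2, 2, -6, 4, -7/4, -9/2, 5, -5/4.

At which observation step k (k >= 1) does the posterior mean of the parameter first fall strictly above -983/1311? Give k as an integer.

obs 1: x=2 → posterior Normal(-24/23, 77/46)
obs 2: x=2 → posterior Normal(-26/57, 77/57)
obs 3: x=-6 → posterior Normal(-23/17, 77/68)
obs 4: x=4 → posterior Normal(-48/79, 77/79)
obs 5: x=-7/4 → posterior Normal(-269/360, 77/90)
obs 6: x=-9/2 → posterior Normal(-467/404, 77/101)
obs 7: x=5 → posterior Normal(-247/448, 11/16)
obs 8: x=-5/4 → posterior Normal(-151/246, 77/123)

k = 2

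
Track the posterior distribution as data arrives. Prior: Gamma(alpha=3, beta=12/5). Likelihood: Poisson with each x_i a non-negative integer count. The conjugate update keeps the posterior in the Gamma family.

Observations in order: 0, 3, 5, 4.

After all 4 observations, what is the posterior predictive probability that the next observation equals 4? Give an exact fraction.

obs 1: x=0 → posterior Gamma(3, 17/5)
obs 2: x=3 → posterior Gamma(6, 22/5)
obs 3: x=5 → posterior Gamma(11, 27/5)
obs 4: x=4 → posterior Gamma(15, 32/5)

72252207187905571769548800000/624931990990842127748277129373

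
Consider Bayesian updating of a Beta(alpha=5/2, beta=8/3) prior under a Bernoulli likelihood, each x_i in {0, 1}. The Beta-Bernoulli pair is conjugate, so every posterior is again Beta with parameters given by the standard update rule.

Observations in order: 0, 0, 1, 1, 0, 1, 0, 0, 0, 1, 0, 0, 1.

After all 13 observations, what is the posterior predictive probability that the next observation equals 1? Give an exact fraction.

obs 1: x=0 → posterior Beta(5/2, 11/3)
obs 2: x=0 → posterior Beta(5/2, 14/3)
obs 3: x=1 → posterior Beta(7/2, 14/3)
obs 4: x=1 → posterior Beta(9/2, 14/3)
obs 5: x=0 → posterior Beta(9/2, 17/3)
obs 6: x=1 → posterior Beta(11/2, 17/3)
obs 7: x=0 → posterior Beta(11/2, 20/3)
obs 8: x=0 → posterior Beta(11/2, 23/3)
obs 9: x=0 → posterior Beta(11/2, 26/3)
obs 10: x=1 → posterior Beta(13/2, 26/3)
obs 11: x=0 → posterior Beta(13/2, 29/3)
obs 12: x=0 → posterior Beta(13/2, 32/3)
obs 13: x=1 → posterior Beta(15/2, 32/3)

45/109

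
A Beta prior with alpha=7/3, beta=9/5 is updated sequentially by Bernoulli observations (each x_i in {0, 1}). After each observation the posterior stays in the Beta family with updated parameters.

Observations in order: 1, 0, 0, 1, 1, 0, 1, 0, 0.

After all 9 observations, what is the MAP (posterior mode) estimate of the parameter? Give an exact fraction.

obs 1: x=1 → posterior Beta(10/3, 9/5)
obs 2: x=0 → posterior Beta(10/3, 14/5)
obs 3: x=0 → posterior Beta(10/3, 19/5)
obs 4: x=1 → posterior Beta(13/3, 19/5)
obs 5: x=1 → posterior Beta(16/3, 19/5)
obs 6: x=0 → posterior Beta(16/3, 24/5)
obs 7: x=1 → posterior Beta(19/3, 24/5)
obs 8: x=0 → posterior Beta(19/3, 29/5)
obs 9: x=0 → posterior Beta(19/3, 34/5)

80/167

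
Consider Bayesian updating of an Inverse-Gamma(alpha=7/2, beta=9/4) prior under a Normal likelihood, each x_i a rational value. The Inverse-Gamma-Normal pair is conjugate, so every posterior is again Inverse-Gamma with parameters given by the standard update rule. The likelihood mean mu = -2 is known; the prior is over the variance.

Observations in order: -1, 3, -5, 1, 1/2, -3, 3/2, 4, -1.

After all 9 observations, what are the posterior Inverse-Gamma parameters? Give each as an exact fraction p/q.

alpha=8, beta=105/2

obs 1: x=-1 → posterior Inverse-Gamma(4, 11/4)
obs 2: x=3 → posterior Inverse-Gamma(9/2, 61/4)
obs 3: x=-5 → posterior Inverse-Gamma(5, 79/4)
obs 4: x=1 → posterior Inverse-Gamma(11/2, 97/4)
obs 5: x=1/2 → posterior Inverse-Gamma(6, 219/8)
obs 6: x=-3 → posterior Inverse-Gamma(13/2, 223/8)
obs 7: x=3/2 → posterior Inverse-Gamma(7, 34)
obs 8: x=4 → posterior Inverse-Gamma(15/2, 52)
obs 9: x=-1 → posterior Inverse-Gamma(8, 105/2)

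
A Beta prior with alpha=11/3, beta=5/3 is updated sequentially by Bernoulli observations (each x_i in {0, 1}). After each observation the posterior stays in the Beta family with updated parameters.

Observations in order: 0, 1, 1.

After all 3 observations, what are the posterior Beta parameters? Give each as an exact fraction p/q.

alpha=17/3, beta=8/3

obs 1: x=0 → posterior Beta(11/3, 8/3)
obs 2: x=1 → posterior Beta(14/3, 8/3)
obs 3: x=1 → posterior Beta(17/3, 8/3)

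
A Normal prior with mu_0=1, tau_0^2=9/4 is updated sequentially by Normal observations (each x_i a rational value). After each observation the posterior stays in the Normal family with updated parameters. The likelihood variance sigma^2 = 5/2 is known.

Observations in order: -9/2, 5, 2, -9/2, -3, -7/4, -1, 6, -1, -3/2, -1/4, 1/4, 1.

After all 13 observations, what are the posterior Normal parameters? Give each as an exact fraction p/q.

obs 1: x=-9/2 → posterior Normal(-61/38, 45/38)
obs 2: x=5 → posterior Normal(29/56, 45/56)
obs 3: x=2 → posterior Normal(65/74, 45/74)
obs 4: x=-9/2 → posterior Normal(-4/23, 45/92)
obs 5: x=-3 → posterior Normal(-7/11, 9/22)
obs 6: x=-7/4 → posterior Normal(-203/256, 45/128)
obs 7: x=-1 → posterior Normal(-239/292, 45/146)
obs 8: x=6 → posterior Normal(-23/328, 45/164)
obs 9: x=-1 → posterior Normal(-59/364, 45/182)
obs 10: x=-3/2 → posterior Normal(-113/400, 9/40)
obs 11: x=-1/4 → posterior Normal(-61/218, 45/218)
obs 12: x=1/4 → posterior Normal(-113/472, 45/236)
obs 13: x=1 → posterior Normal(-77/508, 45/254)

mu_0=-77/508, tau_0^2=45/254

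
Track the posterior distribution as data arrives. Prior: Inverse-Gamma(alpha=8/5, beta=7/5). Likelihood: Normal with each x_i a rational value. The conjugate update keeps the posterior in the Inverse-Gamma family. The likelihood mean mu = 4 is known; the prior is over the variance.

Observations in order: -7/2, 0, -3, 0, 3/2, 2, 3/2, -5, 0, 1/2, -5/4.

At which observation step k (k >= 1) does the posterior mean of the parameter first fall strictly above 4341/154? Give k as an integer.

obs 1: x=-7/2 → posterior Inverse-Gamma(21/10, 1181/40)
obs 2: x=0 → posterior Inverse-Gamma(13/5, 1501/40)
obs 3: x=-3 → posterior Inverse-Gamma(31/10, 2481/40)
obs 4: x=0 → posterior Inverse-Gamma(18/5, 2801/40)
obs 5: x=3/2 → posterior Inverse-Gamma(41/10, 1463/20)
obs 6: x=2 → posterior Inverse-Gamma(23/5, 1503/20)
obs 7: x=3/2 → posterior Inverse-Gamma(51/10, 3131/40)
obs 8: x=-5 → posterior Inverse-Gamma(28/5, 4751/40)
obs 9: x=0 → posterior Inverse-Gamma(61/10, 5071/40)
obs 10: x=1/2 → posterior Inverse-Gamma(33/5, 1329/10)
obs 11: x=-5/4 → posterior Inverse-Gamma(71/10, 23469/160)

k = 3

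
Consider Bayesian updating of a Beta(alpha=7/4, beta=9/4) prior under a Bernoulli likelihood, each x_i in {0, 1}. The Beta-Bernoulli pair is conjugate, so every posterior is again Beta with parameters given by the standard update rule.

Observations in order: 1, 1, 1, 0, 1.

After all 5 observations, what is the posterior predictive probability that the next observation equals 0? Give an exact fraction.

obs 1: x=1 → posterior Beta(11/4, 9/4)
obs 2: x=1 → posterior Beta(15/4, 9/4)
obs 3: x=1 → posterior Beta(19/4, 9/4)
obs 4: x=0 → posterior Beta(19/4, 13/4)
obs 5: x=1 → posterior Beta(23/4, 13/4)

13/36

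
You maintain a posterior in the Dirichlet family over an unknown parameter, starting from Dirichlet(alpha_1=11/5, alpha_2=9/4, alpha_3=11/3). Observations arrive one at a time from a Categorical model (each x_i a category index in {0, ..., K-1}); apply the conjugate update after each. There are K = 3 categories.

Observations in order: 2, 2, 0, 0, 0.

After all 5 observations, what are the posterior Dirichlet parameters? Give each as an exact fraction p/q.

obs 1: x=2 → posterior Dirichlet(11/5, 9/4, 14/3)
obs 2: x=2 → posterior Dirichlet(11/5, 9/4, 17/3)
obs 3: x=0 → posterior Dirichlet(16/5, 9/4, 17/3)
obs 4: x=0 → posterior Dirichlet(21/5, 9/4, 17/3)
obs 5: x=0 → posterior Dirichlet(26/5, 9/4, 17/3)

alpha_1=26/5, alpha_2=9/4, alpha_3=17/3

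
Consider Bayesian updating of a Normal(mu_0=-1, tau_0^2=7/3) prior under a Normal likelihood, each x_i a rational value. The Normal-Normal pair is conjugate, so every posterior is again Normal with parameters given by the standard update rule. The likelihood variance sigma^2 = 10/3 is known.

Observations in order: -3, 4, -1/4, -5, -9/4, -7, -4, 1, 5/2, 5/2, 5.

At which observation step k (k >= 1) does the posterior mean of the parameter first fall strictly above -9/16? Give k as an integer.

k = 2

obs 1: x=-3 → posterior Normal(-31/17, 70/51)
obs 2: x=4 → posterior Normal(-1/8, 35/36)
obs 3: x=-1/4 → posterior Normal(-19/124, 70/93)
obs 4: x=-5 → posterior Normal(-159/152, 35/57)
obs 5: x=-9/4 → posterior Normal(-37/30, 14/27)
obs 6: x=-7 → posterior Normal(-209/104, 35/78)
obs 7: x=-4 → posterior Normal(-265/118, 70/177)
obs 8: x=1 → posterior Normal(-251/132, 35/99)
obs 9: x=5/2 → posterior Normal(-108/73, 70/219)
obs 10: x=5/2 → posterior Normal(-181/160, 7/24)
obs 11: x=5 → posterior Normal(-37/58, 70/261)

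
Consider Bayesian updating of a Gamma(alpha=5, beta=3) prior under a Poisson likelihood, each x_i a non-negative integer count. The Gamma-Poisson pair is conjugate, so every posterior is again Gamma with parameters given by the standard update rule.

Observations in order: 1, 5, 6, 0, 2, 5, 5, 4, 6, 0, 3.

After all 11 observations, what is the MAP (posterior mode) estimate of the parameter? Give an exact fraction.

41/14

obs 1: x=1 → posterior Gamma(6, 4)
obs 2: x=5 → posterior Gamma(11, 5)
obs 3: x=6 → posterior Gamma(17, 6)
obs 4: x=0 → posterior Gamma(17, 7)
obs 5: x=2 → posterior Gamma(19, 8)
obs 6: x=5 → posterior Gamma(24, 9)
obs 7: x=5 → posterior Gamma(29, 10)
obs 8: x=4 → posterior Gamma(33, 11)
obs 9: x=6 → posterior Gamma(39, 12)
obs 10: x=0 → posterior Gamma(39, 13)
obs 11: x=3 → posterior Gamma(42, 14)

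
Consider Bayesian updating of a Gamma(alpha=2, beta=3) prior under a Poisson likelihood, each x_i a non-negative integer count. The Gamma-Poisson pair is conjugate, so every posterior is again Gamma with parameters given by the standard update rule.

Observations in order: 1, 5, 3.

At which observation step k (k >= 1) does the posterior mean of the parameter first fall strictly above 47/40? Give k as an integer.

obs 1: x=1 → posterior Gamma(3, 4)
obs 2: x=5 → posterior Gamma(8, 5)
obs 3: x=3 → posterior Gamma(11, 6)

k = 2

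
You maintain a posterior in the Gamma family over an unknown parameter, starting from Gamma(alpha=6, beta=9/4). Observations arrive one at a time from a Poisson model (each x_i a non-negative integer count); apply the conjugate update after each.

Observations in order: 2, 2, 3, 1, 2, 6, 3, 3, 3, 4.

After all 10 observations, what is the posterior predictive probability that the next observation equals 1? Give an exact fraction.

obs 1: x=2 → posterior Gamma(8, 13/4)
obs 2: x=2 → posterior Gamma(10, 17/4)
obs 3: x=3 → posterior Gamma(13, 21/4)
obs 4: x=1 → posterior Gamma(14, 25/4)
obs 5: x=2 → posterior Gamma(16, 29/4)
obs 6: x=6 → posterior Gamma(22, 33/4)
obs 7: x=3 → posterior Gamma(25, 37/4)
obs 8: x=3 → posterior Gamma(28, 41/4)
obs 9: x=3 → posterior Gamma(31, 45/4)
obs 10: x=4 → posterior Gamma(35, 49/4)

20090504225381580799984430689933950043610833723494449329494860/118558120445975157028044470669508269904542112710719750776396721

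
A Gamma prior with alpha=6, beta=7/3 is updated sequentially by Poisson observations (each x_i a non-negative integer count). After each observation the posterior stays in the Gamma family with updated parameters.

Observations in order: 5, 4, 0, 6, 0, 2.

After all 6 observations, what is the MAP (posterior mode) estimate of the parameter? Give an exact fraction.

obs 1: x=5 → posterior Gamma(11, 10/3)
obs 2: x=4 → posterior Gamma(15, 13/3)
obs 3: x=0 → posterior Gamma(15, 16/3)
obs 4: x=6 → posterior Gamma(21, 19/3)
obs 5: x=0 → posterior Gamma(21, 22/3)
obs 6: x=2 → posterior Gamma(23, 25/3)

66/25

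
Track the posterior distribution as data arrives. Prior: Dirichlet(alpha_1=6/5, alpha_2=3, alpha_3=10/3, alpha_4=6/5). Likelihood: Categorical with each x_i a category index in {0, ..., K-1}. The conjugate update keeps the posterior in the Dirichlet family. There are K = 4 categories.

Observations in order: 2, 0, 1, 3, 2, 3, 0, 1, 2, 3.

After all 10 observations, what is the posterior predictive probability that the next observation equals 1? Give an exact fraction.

obs 1: x=2 → posterior Dirichlet(6/5, 3, 13/3, 6/5)
obs 2: x=0 → posterior Dirichlet(11/5, 3, 13/3, 6/5)
obs 3: x=1 → posterior Dirichlet(11/5, 4, 13/3, 6/5)
obs 4: x=3 → posterior Dirichlet(11/5, 4, 13/3, 11/5)
obs 5: x=2 → posterior Dirichlet(11/5, 4, 16/3, 11/5)
obs 6: x=3 → posterior Dirichlet(11/5, 4, 16/3, 16/5)
obs 7: x=0 → posterior Dirichlet(16/5, 4, 16/3, 16/5)
obs 8: x=1 → posterior Dirichlet(16/5, 5, 16/3, 16/5)
obs 9: x=2 → posterior Dirichlet(16/5, 5, 19/3, 16/5)
obs 10: x=3 → posterior Dirichlet(16/5, 5, 19/3, 21/5)

75/281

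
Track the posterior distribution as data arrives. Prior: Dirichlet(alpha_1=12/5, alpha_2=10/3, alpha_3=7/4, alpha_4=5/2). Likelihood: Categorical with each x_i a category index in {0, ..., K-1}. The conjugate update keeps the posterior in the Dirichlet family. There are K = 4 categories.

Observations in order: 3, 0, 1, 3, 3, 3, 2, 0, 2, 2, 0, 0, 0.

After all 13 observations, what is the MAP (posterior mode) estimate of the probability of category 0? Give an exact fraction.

384/1139

obs 1: x=3 → posterior Dirichlet(12/5, 10/3, 7/4, 7/2)
obs 2: x=0 → posterior Dirichlet(17/5, 10/3, 7/4, 7/2)
obs 3: x=1 → posterior Dirichlet(17/5, 13/3, 7/4, 7/2)
obs 4: x=3 → posterior Dirichlet(17/5, 13/3, 7/4, 9/2)
obs 5: x=3 → posterior Dirichlet(17/5, 13/3, 7/4, 11/2)
obs 6: x=3 → posterior Dirichlet(17/5, 13/3, 7/4, 13/2)
obs 7: x=2 → posterior Dirichlet(17/5, 13/3, 11/4, 13/2)
obs 8: x=0 → posterior Dirichlet(22/5, 13/3, 11/4, 13/2)
obs 9: x=2 → posterior Dirichlet(22/5, 13/3, 15/4, 13/2)
obs 10: x=2 → posterior Dirichlet(22/5, 13/3, 19/4, 13/2)
obs 11: x=0 → posterior Dirichlet(27/5, 13/3, 19/4, 13/2)
obs 12: x=0 → posterior Dirichlet(32/5, 13/3, 19/4, 13/2)
obs 13: x=0 → posterior Dirichlet(37/5, 13/3, 19/4, 13/2)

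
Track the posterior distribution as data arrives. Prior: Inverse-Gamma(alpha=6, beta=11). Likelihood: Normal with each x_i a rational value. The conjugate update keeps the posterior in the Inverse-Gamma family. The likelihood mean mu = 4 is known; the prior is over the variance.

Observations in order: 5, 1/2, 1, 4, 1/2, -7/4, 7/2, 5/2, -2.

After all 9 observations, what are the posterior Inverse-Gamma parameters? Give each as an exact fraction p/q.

obs 1: x=5 → posterior Inverse-Gamma(13/2, 23/2)
obs 2: x=1/2 → posterior Inverse-Gamma(7, 141/8)
obs 3: x=1 → posterior Inverse-Gamma(15/2, 177/8)
obs 4: x=4 → posterior Inverse-Gamma(8, 177/8)
obs 5: x=1/2 → posterior Inverse-Gamma(17/2, 113/4)
obs 6: x=-7/4 → posterior Inverse-Gamma(9, 1433/32)
obs 7: x=7/2 → posterior Inverse-Gamma(19/2, 1437/32)
obs 8: x=5/2 → posterior Inverse-Gamma(10, 1473/32)
obs 9: x=-2 → posterior Inverse-Gamma(21/2, 2049/32)

alpha=21/2, beta=2049/32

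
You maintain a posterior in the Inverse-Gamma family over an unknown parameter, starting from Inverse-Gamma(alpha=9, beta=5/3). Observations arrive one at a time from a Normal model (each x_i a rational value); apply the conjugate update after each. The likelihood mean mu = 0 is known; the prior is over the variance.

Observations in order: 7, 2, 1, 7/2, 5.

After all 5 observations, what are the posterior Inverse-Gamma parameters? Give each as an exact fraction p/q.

obs 1: x=7 → posterior Inverse-Gamma(19/2, 157/6)
obs 2: x=2 → posterior Inverse-Gamma(10, 169/6)
obs 3: x=1 → posterior Inverse-Gamma(21/2, 86/3)
obs 4: x=7/2 → posterior Inverse-Gamma(11, 835/24)
obs 5: x=5 → posterior Inverse-Gamma(23/2, 1135/24)

alpha=23/2, beta=1135/24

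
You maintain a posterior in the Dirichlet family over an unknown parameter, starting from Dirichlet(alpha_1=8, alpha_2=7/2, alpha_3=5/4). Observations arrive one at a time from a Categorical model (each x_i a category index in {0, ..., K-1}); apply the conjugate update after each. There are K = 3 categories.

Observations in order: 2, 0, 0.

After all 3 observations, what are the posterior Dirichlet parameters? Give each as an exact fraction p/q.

obs 1: x=2 → posterior Dirichlet(8, 7/2, 9/4)
obs 2: x=0 → posterior Dirichlet(9, 7/2, 9/4)
obs 3: x=0 → posterior Dirichlet(10, 7/2, 9/4)

alpha_1=10, alpha_2=7/2, alpha_3=9/4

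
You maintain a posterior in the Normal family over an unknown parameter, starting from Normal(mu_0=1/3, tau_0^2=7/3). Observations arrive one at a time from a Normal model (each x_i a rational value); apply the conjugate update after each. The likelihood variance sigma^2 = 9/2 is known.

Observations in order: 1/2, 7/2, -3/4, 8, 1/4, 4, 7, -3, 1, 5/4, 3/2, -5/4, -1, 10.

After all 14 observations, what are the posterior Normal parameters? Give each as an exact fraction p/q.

mu_0=443/223, tau_0^2=63/223

obs 1: x=1/2 → posterior Normal(16/41, 63/41)
obs 2: x=7/2 → posterior Normal(13/11, 63/55)
obs 3: x=-3/4 → posterior Normal(109/138, 21/23)
obs 4: x=8 → posterior Normal(333/166, 63/83)
obs 5: x=1/4 → posterior Normal(170/97, 63/97)
obs 6: x=4 → posterior Normal(226/111, 21/37)
obs 7: x=7 → posterior Normal(324/125, 63/125)
obs 8: x=-3 → posterior Normal(282/139, 63/139)
obs 9: x=1 → posterior Normal(296/153, 7/17)
obs 10: x=5/4 → posterior Normal(627/334, 63/167)
obs 11: x=3/2 → posterior Normal(669/362, 63/181)
obs 12: x=-5/4 → posterior Normal(317/195, 21/65)
obs 13: x=-1 → posterior Normal(303/209, 63/209)
obs 14: x=10 → posterior Normal(443/223, 63/223)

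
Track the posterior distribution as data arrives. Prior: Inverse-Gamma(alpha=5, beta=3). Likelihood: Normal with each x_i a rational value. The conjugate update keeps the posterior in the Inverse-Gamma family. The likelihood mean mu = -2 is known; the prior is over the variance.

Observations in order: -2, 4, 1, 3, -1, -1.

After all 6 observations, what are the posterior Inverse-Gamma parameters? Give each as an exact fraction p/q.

obs 1: x=-2 → posterior Inverse-Gamma(11/2, 3)
obs 2: x=4 → posterior Inverse-Gamma(6, 21)
obs 3: x=1 → posterior Inverse-Gamma(13/2, 51/2)
obs 4: x=3 → posterior Inverse-Gamma(7, 38)
obs 5: x=-1 → posterior Inverse-Gamma(15/2, 77/2)
obs 6: x=-1 → posterior Inverse-Gamma(8, 39)

alpha=8, beta=39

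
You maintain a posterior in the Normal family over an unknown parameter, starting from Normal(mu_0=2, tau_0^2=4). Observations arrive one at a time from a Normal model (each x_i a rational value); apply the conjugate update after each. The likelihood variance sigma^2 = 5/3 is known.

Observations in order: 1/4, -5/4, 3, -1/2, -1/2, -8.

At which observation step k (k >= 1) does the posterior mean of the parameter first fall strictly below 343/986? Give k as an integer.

k = 2

obs 1: x=1/4 → posterior Normal(13/17, 20/17)
obs 2: x=-5/4 → posterior Normal(-2/29, 20/29)
obs 3: x=3 → posterior Normal(34/41, 20/41)
obs 4: x=-1/2 → posterior Normal(28/53, 20/53)
obs 5: x=-1/2 → posterior Normal(22/65, 4/13)
obs 6: x=-8 → posterior Normal(-74/77, 20/77)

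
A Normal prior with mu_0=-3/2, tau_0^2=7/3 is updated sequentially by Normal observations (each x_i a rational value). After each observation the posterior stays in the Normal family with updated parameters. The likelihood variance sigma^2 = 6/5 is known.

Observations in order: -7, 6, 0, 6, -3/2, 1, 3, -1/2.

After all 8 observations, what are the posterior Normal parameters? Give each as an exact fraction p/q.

obs 1: x=-7 → posterior Normal(-272/53, 42/53)
obs 2: x=6 → posterior Normal(-31/44, 21/44)
obs 3: x=0 → posterior Normal(-62/123, 14/41)
obs 4: x=6 → posterior Normal(74/79, 21/79)
obs 5: x=-3/2 → posterior Normal(191/386, 42/193)
obs 6: x=1 → posterior Normal(87/152, 7/38)
obs 7: x=3 → posterior Normal(471/526, 42/263)
obs 8: x=-1/2 → posterior Normal(109/149, 21/149)

mu_0=109/149, tau_0^2=21/149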